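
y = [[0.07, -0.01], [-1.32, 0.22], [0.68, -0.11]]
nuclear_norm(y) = 1.51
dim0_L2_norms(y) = [1.49, 0.25]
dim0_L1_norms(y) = [2.07, 0.34]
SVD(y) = [[-0.05, -0.47], [0.89, -0.42], [-0.46, -0.77]] @ diag([1.5067478169160498, 0.003319068953592934]) @ [[-0.99,0.16], [-0.16,-0.99]]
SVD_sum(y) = [[0.07,-0.01], [-1.32,0.22], [0.68,-0.11]] + [[0.0,0.00],[0.00,0.00],[0.00,0.0]]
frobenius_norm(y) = 1.51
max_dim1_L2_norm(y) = 1.34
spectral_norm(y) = 1.51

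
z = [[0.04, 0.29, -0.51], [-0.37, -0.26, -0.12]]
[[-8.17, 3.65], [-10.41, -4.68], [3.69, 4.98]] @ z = [[-1.68,-3.32,3.73], [1.32,-1.8,5.87], [-1.7,-0.22,-2.48]]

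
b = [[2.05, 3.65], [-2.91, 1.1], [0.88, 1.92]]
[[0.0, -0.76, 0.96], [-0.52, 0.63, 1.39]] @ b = [[3.06, 1.01], [-1.68, 1.46]]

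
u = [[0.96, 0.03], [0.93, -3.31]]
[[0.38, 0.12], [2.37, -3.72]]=u @ [[0.41, 0.09], [-0.60, 1.15]]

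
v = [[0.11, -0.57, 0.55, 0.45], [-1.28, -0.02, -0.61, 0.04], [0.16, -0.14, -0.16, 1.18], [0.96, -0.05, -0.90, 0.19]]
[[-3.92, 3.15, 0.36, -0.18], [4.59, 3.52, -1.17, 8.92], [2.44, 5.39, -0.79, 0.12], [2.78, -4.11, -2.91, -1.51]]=v@[[-1.47, -3.51, -0.40, -5.17], [4.01, -0.15, 1.88, -4.36], [-4.43, 1.95, 2.7, -3.64], [2.14, 5.29, -0.03, -0.21]]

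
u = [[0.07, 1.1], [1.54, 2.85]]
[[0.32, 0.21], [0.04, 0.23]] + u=[[0.39, 1.31], [1.58, 3.08]]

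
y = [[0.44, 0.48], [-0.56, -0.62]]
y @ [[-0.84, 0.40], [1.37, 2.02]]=[[0.29, 1.15], [-0.38, -1.48]]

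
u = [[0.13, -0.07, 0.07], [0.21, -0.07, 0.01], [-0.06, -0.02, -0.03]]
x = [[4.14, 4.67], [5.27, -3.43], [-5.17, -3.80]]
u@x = [[-0.19,0.58], [0.45,1.18], [-0.20,-0.1]]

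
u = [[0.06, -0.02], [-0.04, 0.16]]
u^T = [[0.06, -0.04], [-0.02, 0.16]]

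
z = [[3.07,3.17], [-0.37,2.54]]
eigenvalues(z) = [(2.8+1.05j), (2.8-1.05j)]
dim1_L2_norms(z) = [4.41, 2.57]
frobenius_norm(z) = 5.11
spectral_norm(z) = 4.74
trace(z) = 5.61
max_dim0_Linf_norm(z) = 3.17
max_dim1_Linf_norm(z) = 3.17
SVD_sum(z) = [[2.45, 3.59], [1.06, 1.56]] + [[0.62, -0.42], [-1.43, 0.98]]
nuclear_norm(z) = 6.63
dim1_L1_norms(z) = [6.24, 2.91]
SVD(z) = [[-0.92, -0.40], [-0.4, 0.92]] @ diag([4.74162387863121, 1.8919045942103743]) @ [[-0.56, -0.83], [-0.83, 0.56]]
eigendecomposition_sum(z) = [[(1.54+0.17j), 1.58-4.23j], [-0.18+0.49j, 1.27+0.88j]] + [[1.54-0.17j, 1.58+4.23j], [(-0.18-0.49j), (1.27-0.88j)]]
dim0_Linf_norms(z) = [3.07, 3.17]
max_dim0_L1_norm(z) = 5.71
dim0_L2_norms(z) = [3.09, 4.06]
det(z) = 8.97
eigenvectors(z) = [[0.95+0.00j, 0.95-0.00j], [(-0.08+0.31j), (-0.08-0.31j)]]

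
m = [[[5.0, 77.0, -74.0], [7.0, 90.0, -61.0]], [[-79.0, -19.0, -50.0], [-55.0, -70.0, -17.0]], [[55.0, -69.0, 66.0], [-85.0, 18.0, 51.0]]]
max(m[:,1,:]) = 90.0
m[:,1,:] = [[7.0, 90.0, -61.0], [-55.0, -70.0, -17.0], [-85.0, 18.0, 51.0]]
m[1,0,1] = -19.0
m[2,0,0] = 55.0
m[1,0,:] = [-79.0, -19.0, -50.0]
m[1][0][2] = -50.0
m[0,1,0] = 7.0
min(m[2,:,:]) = -85.0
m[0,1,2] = -61.0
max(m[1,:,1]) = -19.0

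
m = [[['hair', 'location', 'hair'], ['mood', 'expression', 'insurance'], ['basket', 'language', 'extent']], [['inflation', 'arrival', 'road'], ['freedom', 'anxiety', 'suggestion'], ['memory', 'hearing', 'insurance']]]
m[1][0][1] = 'arrival'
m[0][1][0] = 'mood'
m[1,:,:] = [['inflation', 'arrival', 'road'], ['freedom', 'anxiety', 'suggestion'], ['memory', 'hearing', 'insurance']]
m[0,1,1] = 'expression'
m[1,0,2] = 'road'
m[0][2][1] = 'language'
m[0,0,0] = 'hair'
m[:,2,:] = [['basket', 'language', 'extent'], ['memory', 'hearing', 'insurance']]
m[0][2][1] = 'language'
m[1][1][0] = 'freedom'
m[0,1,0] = 'mood'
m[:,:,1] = [['location', 'expression', 'language'], ['arrival', 'anxiety', 'hearing']]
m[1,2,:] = ['memory', 'hearing', 'insurance']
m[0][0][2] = 'hair'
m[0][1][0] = 'mood'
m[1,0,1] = 'arrival'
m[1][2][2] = 'insurance'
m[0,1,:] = ['mood', 'expression', 'insurance']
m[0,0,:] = ['hair', 'location', 'hair']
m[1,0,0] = 'inflation'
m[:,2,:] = [['basket', 'language', 'extent'], ['memory', 'hearing', 'insurance']]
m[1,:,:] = [['inflation', 'arrival', 'road'], ['freedom', 'anxiety', 'suggestion'], ['memory', 'hearing', 'insurance']]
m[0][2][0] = 'basket'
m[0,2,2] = 'extent'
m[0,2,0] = 'basket'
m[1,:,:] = [['inflation', 'arrival', 'road'], ['freedom', 'anxiety', 'suggestion'], ['memory', 'hearing', 'insurance']]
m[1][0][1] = 'arrival'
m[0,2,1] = 'language'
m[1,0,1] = 'arrival'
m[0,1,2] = 'insurance'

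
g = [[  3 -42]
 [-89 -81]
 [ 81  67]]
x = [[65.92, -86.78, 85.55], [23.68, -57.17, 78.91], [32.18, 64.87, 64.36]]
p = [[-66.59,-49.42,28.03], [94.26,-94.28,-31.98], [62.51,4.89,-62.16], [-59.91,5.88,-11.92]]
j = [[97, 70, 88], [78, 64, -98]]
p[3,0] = -59.91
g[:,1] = [-42, -81, 67]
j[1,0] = 78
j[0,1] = 70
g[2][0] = 81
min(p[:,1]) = -94.28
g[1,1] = -81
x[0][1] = -86.78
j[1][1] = 64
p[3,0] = -59.91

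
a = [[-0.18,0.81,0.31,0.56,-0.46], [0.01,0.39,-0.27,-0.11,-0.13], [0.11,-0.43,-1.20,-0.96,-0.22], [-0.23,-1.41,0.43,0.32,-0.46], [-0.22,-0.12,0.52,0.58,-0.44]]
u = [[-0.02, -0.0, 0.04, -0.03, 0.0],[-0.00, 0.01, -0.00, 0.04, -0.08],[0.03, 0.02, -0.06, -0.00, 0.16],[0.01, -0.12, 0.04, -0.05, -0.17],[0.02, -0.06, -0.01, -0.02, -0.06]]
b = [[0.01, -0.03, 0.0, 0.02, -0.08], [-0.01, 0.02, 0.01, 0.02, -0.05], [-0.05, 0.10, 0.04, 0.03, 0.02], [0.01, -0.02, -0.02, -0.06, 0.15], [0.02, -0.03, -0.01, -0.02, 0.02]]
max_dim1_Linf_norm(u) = 0.17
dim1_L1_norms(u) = [0.09, 0.13, 0.27, 0.39, 0.17]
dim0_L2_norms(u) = [0.04, 0.14, 0.08, 0.07, 0.25]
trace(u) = -0.18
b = a @ u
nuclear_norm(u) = 0.47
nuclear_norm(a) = 4.52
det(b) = -0.00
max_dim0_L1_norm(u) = 0.47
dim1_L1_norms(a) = [2.32, 0.91, 2.92, 2.85, 1.88]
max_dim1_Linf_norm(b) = 0.15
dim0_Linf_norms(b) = [0.05, 0.1, 0.04, 0.06, 0.15]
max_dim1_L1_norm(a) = 2.92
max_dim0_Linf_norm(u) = 0.17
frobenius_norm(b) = 0.24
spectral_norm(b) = 0.19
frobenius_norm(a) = 2.75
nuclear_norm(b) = 0.35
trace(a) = -1.11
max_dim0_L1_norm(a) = 3.16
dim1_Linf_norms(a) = [0.81, 0.39, 1.2, 1.41, 0.58]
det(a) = -0.00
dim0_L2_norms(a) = [0.38, 1.73, 1.44, 1.3, 0.83]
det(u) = 0.00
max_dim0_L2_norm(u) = 0.25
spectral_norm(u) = 0.29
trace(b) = 0.03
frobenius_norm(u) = 0.31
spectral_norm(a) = 1.97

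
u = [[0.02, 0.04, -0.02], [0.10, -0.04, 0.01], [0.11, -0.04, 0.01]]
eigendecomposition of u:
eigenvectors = [[0.17, -0.42, 0.08], [-0.68, -0.59, 0.42], [-0.71, -0.69, 0.91]]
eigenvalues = [-0.05, 0.04, 0.0]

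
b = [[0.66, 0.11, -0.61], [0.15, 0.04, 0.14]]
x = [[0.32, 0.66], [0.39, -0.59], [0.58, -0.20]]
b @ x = [[-0.1,0.49], [0.14,0.05]]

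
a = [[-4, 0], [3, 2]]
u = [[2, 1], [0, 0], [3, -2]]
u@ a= [[-5, 2], [0, 0], [-18, -4]]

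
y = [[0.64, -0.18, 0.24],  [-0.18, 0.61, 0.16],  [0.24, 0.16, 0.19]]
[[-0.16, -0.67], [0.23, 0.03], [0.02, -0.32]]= y @[[-0.36, -0.81], [0.17, -0.02], [0.4, -0.63]]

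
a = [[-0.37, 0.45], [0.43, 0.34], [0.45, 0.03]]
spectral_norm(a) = 0.72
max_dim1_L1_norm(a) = 0.82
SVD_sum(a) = [[-0.38, 0.01], [0.42, -0.01], [0.45, -0.01]] + [[0.01, 0.44],[0.01, 0.35],[0.00, 0.04]]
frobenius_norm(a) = 0.92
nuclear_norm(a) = 1.29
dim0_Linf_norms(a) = [0.45, 0.45]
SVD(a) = [[-0.53,  -0.77], [0.58,  -0.63], [0.62,  -0.08]] @ diag([0.7242409715085604, 0.5646016429203308]) @ [[1.00,-0.03], [-0.03,-1.0]]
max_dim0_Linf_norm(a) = 0.45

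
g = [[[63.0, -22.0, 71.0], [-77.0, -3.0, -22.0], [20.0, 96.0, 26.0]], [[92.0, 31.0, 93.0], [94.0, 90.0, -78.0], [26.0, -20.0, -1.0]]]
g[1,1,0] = 94.0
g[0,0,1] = -22.0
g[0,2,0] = 20.0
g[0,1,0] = -77.0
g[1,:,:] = [[92.0, 31.0, 93.0], [94.0, 90.0, -78.0], [26.0, -20.0, -1.0]]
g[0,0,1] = -22.0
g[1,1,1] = 90.0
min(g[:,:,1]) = -22.0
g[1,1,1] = 90.0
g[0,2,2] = 26.0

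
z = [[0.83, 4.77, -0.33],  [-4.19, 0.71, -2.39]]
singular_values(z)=[4.94, 4.79]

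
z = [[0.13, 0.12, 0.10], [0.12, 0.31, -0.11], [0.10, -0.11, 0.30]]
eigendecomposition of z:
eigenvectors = [[-0.78, 0.62, -0.10],[0.46, 0.45, -0.77],[0.43, 0.64, 0.64]]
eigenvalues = [0.0, 0.32, 0.42]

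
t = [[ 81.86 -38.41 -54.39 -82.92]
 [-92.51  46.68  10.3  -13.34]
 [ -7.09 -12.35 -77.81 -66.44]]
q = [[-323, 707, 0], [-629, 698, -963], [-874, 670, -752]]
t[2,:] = [-7.09, -12.35, -77.81, -66.44]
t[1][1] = 46.68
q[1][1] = 698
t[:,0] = [81.86, -92.51, -7.09]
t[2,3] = -66.44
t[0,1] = -38.41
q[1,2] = -963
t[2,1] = -12.35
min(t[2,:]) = -77.81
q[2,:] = [-874, 670, -752]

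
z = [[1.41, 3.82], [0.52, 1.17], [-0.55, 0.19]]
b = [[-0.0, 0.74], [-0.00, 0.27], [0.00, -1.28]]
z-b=[[1.41, 3.08], [0.52, 0.9], [-0.55, 1.47]]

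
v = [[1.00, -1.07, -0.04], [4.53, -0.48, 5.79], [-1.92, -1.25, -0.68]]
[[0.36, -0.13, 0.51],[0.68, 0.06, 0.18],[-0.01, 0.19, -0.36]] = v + [[-0.64, 0.94, 0.55], [-3.85, 0.54, -5.61], [1.91, 1.44, 0.32]]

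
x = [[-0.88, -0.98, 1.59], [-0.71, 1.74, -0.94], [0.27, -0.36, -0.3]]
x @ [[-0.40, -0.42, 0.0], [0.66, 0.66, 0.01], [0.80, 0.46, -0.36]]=[[0.98, 0.45, -0.58],[0.68, 1.01, 0.36],[-0.59, -0.49, 0.10]]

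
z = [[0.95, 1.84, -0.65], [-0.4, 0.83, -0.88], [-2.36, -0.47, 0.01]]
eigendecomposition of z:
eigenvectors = [[0.66+0.00j, (-0.01+0.35j), -0.01-0.35j], [0.24+0.00j, (-0.44-0.23j), (-0.44+0.23j)], [(-0.71+0j), -0.79+0.00j, (-0.79-0j)]]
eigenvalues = [(2.34+0j), (-0.27+0.89j), (-0.27-0.89j)]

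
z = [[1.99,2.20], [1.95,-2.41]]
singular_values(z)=[3.27, 2.78]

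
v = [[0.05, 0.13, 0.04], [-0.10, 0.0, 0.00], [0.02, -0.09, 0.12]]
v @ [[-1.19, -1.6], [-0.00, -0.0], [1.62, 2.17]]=[[0.01,0.01], [0.12,0.16], [0.17,0.23]]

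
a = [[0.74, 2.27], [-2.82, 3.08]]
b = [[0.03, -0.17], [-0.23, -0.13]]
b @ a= [[0.50, -0.46], [0.2, -0.92]]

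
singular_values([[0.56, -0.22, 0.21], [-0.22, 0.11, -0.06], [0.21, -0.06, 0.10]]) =[0.73, 0.04, 0.0]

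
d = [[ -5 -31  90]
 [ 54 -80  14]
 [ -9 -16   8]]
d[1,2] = 14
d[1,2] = 14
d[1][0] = 54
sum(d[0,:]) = 54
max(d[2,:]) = 8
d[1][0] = 54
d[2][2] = 8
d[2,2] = 8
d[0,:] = [-5, -31, 90]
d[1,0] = 54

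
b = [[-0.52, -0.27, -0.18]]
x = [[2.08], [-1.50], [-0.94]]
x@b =[[-1.08,-0.56,-0.37], [0.78,0.40,0.27], [0.49,0.25,0.17]]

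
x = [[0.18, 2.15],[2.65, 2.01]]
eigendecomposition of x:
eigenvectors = [[-0.79, -0.53],[0.61, -0.85]]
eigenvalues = [-1.46, 3.65]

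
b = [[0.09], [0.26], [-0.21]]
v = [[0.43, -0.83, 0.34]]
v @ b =[[-0.25]]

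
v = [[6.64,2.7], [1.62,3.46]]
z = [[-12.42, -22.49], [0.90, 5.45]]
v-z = [[19.06, 25.19], [0.72, -1.99]]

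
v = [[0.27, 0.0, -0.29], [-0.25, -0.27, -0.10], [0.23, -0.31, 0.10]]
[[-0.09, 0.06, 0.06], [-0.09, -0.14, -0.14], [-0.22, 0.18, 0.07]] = v @ [[-0.26,0.54,0.38],[0.55,-0.08,0.10],[0.07,0.28,0.15]]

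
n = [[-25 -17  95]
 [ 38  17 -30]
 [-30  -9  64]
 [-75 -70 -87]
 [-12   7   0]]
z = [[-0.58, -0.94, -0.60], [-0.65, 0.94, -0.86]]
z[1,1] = 0.942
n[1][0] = 38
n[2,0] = -30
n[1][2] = -30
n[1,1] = 17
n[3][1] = -70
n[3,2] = -87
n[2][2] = 64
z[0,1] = -0.938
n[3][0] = -75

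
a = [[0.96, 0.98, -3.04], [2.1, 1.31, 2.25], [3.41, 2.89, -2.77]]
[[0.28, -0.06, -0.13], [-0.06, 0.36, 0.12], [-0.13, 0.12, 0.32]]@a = [[-0.3, -0.18, -0.63], [1.11, 0.76, 0.66], [1.22, 0.95, -0.22]]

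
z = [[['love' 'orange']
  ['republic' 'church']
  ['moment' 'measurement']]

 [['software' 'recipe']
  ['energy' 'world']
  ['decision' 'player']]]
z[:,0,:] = [['love', 'orange'], ['software', 'recipe']]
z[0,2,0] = 'moment'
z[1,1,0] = 'energy'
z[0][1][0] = 'republic'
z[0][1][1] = 'church'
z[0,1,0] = 'republic'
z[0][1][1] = 'church'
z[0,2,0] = 'moment'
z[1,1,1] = 'world'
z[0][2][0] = 'moment'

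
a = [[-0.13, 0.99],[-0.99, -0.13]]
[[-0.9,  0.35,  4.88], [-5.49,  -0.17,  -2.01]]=a @ [[5.57,0.12,1.36], [-0.18,0.37,5.11]]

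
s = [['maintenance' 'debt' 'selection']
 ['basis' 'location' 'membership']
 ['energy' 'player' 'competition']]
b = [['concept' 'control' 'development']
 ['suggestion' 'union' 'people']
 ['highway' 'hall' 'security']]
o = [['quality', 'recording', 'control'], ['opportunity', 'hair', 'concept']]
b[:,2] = ['development', 'people', 'security']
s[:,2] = ['selection', 'membership', 'competition']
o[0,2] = 'control'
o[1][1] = 'hair'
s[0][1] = 'debt'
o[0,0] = 'quality'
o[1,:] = ['opportunity', 'hair', 'concept']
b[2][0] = 'highway'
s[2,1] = 'player'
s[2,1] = 'player'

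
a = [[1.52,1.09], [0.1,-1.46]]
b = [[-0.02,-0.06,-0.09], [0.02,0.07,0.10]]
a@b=[[-0.01, -0.01, -0.03],[-0.03, -0.11, -0.16]]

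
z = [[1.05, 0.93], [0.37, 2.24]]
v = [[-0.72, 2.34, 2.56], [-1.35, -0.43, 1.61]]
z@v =[[-2.01, 2.06, 4.19], [-3.29, -0.1, 4.55]]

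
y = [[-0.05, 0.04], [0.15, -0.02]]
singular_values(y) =[0.16, 0.03]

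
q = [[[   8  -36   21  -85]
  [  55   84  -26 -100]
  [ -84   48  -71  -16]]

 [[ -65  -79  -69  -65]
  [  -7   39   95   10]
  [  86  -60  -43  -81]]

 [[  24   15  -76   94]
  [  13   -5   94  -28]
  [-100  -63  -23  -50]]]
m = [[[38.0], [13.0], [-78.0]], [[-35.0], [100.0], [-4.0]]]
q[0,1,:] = [55, 84, -26, -100]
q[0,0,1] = -36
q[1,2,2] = -43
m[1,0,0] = -35.0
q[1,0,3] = -65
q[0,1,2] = -26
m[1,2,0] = -4.0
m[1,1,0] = 100.0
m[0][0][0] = 38.0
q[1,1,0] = -7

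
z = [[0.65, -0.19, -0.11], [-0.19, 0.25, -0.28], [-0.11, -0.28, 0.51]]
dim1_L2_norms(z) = [0.69, 0.42, 0.59]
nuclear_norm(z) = 1.41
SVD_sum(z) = [[0.62, -0.26, 0.02], [-0.26, 0.11, -0.01], [0.02, -0.01, 0.00]] + [[0.03, 0.07, -0.13],[0.07, 0.14, -0.27],[-0.13, -0.27, 0.51]] + [[-0.0, -0.00, -0.0], [-0.0, -0.00, -0.0], [-0.00, -0.0, -0.0]]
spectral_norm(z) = 0.73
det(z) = -0.00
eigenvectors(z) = [[-0.32, -0.92, -0.22],[-0.80, 0.39, -0.46],[-0.51, -0.03, 0.86]]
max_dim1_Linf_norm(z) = 0.65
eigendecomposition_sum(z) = [[-0.00, -0.0, -0.0],[-0.00, -0.0, -0.00],[-0.0, -0.0, -0.0]] + [[0.62, -0.26, 0.02], [-0.26, 0.11, -0.01], [0.02, -0.01, 0.0]] + [[0.03, 0.07, -0.13], [0.07, 0.14, -0.27], [-0.13, -0.27, 0.51]]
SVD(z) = [[-0.92, -0.22, 0.32],[0.39, -0.46, 0.80],[-0.03, 0.86, 0.51]] @ diag([0.7259159460783962, 0.6865420580306115, 0.002458004109007433]) @ [[-0.92, 0.39, -0.03], [-0.22, -0.46, 0.86], [-0.32, -0.80, -0.51]]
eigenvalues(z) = [-0.0, 0.73, 0.69]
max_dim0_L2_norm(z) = 0.69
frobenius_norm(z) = 1.00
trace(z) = 1.41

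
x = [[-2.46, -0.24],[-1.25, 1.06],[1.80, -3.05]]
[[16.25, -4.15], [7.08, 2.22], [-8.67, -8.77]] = x @[[-6.51, 1.33], [-1.0, 3.66]]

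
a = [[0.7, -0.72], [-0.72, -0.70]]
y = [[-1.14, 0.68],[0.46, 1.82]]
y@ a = [[-1.29,0.34], [-0.99,-1.61]]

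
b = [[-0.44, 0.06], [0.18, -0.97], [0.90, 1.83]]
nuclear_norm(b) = 2.90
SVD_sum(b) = [[-0.04, -0.09], [-0.3, -0.79], [0.72, 1.9]] + [[-0.40, 0.15],[0.48, -0.18],[0.18, -0.07]]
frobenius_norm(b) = 2.31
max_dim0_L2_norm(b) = 2.07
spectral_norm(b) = 2.20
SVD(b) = [[-0.05, 0.62], [-0.38, -0.73], [0.92, -0.27]] @ diag([2.200608109952194, 0.6976560373225718]) @ [[0.36, 0.93], [-0.93, 0.36]]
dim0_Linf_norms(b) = [0.9, 1.83]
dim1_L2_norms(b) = [0.44, 0.99, 2.04]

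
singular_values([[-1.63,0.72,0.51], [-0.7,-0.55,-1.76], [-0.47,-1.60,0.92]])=[2.06, 1.85, 1.82]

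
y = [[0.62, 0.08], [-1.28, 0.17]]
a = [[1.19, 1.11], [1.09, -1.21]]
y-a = [[-0.57, -1.03],[-2.37, 1.38]]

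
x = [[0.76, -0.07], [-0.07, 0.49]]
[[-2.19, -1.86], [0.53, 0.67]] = x@[[-2.82, -2.35], [0.67, 1.04]]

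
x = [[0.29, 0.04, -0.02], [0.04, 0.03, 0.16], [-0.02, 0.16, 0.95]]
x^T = [[0.29,0.04,-0.02], [0.04,0.03,0.16], [-0.02,0.16,0.95]]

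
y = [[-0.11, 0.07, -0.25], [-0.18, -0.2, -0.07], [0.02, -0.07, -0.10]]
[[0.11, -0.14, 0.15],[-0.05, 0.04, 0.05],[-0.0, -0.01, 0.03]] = y @ [[-0.08, 0.11, -0.25], [0.40, -0.43, 0.13], [-0.28, 0.41, -0.47]]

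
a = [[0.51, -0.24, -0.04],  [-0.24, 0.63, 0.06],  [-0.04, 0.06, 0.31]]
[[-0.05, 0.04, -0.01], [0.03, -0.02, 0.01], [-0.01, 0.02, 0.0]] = a @ [[-0.10, 0.07, -0.01], [0.01, -0.01, 0.01], [-0.04, 0.06, 0.01]]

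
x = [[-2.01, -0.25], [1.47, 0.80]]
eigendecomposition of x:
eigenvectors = [[-0.88, 0.09], [0.48, -1.0]]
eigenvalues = [-1.87, 0.66]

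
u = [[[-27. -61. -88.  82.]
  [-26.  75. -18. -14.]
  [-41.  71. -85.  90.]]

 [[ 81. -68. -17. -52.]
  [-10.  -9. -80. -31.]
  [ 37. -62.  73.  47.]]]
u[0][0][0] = -27.0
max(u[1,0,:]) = 81.0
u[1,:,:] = [[81.0, -68.0, -17.0, -52.0], [-10.0, -9.0, -80.0, -31.0], [37.0, -62.0, 73.0, 47.0]]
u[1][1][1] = -9.0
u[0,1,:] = [-26.0, 75.0, -18.0, -14.0]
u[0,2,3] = 90.0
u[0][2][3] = 90.0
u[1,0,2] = -17.0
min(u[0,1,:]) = -26.0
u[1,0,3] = -52.0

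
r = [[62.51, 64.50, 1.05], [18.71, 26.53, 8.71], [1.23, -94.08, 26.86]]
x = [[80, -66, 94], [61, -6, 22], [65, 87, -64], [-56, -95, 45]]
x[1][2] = 22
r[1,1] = 26.53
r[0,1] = 64.5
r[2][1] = -94.08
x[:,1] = [-66, -6, 87, -95]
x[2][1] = 87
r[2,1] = -94.08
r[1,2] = 8.71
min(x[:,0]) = -56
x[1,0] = 61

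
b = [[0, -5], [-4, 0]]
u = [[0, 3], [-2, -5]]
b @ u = [[10, 25], [0, -12]]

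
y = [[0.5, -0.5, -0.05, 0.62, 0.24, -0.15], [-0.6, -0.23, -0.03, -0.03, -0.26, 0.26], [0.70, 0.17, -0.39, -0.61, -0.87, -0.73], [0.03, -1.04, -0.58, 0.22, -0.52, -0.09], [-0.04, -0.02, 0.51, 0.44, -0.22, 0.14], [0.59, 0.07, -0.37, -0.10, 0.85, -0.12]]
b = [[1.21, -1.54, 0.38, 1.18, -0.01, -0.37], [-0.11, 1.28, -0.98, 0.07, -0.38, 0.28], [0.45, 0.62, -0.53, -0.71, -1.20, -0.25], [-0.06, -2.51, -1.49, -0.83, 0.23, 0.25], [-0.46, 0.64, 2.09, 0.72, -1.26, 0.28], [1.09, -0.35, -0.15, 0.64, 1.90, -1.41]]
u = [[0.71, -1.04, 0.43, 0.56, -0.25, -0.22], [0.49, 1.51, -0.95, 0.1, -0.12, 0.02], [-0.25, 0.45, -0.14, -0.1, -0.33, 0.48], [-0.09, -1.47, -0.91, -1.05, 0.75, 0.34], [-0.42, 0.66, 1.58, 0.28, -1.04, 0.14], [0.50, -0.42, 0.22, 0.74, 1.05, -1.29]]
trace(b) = -1.54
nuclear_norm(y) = 5.37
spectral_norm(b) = 4.02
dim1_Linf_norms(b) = [1.54, 1.28, 1.2, 2.51, 2.09, 1.9]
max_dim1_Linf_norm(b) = 2.51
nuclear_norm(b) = 12.27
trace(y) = -0.24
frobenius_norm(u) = 4.37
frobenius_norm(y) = 2.71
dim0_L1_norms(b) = [3.38, 6.94, 5.62, 4.15, 4.98, 2.84]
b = u + y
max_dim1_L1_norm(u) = 4.61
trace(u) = -1.30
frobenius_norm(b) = 5.92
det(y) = 0.00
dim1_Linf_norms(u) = [1.04, 1.51, 0.48, 1.47, 1.58, 1.29]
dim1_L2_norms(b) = [2.35, 1.68, 1.7, 3.05, 2.68, 2.71]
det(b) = -9.02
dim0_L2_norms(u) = [1.11, 2.52, 2.12, 1.44, 1.71, 1.44]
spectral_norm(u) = 2.92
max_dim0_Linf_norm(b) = 2.51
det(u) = -0.17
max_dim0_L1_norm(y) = 2.96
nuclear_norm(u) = 8.57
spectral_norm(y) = 1.64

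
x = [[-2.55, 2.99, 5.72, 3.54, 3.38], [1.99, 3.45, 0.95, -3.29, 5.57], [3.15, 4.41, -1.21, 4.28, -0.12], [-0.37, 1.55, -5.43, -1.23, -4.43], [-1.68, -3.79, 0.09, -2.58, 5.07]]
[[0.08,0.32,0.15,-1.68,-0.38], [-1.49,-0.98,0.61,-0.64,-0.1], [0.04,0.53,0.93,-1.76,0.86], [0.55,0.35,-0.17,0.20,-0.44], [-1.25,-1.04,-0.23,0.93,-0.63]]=x @ [[-0.06, -0.03, 0.12, 0.02, 0.27], [0.01, 0.04, 0.06, -0.24, -0.06], [0.08, 0.03, -0.03, 0.00, 0.06], [0.06, 0.11, 0.06, -0.18, 0.08], [-0.23, -0.13, 0.07, -0.08, -0.04]]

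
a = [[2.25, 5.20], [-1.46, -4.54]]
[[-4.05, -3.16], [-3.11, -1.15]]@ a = [[-4.5, -6.71], [-5.32, -10.95]]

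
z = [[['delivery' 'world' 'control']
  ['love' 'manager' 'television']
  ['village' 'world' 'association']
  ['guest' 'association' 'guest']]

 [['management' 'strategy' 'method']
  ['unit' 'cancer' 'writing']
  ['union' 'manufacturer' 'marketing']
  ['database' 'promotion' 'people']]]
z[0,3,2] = 'guest'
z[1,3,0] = 'database'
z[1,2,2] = 'marketing'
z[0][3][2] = 'guest'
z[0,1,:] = ['love', 'manager', 'television']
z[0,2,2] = 'association'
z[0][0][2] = 'control'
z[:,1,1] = ['manager', 'cancer']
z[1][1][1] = 'cancer'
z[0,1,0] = 'love'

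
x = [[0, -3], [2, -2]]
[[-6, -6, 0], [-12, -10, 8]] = x @ [[-4, -3, 4], [2, 2, 0]]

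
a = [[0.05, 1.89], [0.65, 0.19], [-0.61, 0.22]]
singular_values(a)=[1.91, 0.89]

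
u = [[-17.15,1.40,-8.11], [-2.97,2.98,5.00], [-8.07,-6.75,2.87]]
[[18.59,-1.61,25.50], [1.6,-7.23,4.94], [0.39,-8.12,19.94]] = u@ [[-0.78, 0.61, -1.73], [0.65, 0.01, -0.72], [-0.53, -1.09, 0.39]]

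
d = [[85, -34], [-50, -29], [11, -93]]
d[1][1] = -29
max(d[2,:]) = 11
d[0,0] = 85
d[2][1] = -93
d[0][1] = -34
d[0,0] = 85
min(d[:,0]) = -50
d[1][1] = -29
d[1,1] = -29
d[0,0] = 85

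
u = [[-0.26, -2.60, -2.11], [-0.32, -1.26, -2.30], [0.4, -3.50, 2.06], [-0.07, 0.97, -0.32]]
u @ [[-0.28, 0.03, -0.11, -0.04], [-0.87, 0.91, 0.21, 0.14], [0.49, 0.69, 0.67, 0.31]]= [[1.3, -3.83, -1.93, -1.01],  [0.06, -2.74, -1.77, -0.88],  [3.94, -1.75, 0.60, 0.13],  [-0.98, 0.66, -0.0, 0.04]]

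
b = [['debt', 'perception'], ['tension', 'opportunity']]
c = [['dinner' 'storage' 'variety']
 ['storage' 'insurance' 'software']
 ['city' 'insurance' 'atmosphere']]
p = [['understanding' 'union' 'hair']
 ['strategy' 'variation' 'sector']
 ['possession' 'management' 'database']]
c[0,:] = ['dinner', 'storage', 'variety']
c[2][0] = 'city'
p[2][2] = 'database'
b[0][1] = 'perception'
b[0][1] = 'perception'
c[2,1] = 'insurance'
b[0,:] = ['debt', 'perception']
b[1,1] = 'opportunity'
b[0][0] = 'debt'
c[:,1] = ['storage', 'insurance', 'insurance']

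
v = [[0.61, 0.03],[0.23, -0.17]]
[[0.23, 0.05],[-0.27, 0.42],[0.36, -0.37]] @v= [[0.15, -0.0], [-0.07, -0.08], [0.13, 0.07]]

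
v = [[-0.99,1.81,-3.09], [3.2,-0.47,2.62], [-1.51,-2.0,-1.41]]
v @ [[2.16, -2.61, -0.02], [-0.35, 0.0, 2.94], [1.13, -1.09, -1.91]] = [[-6.26, 5.95, 11.24], [10.04, -11.21, -6.45], [-4.15, 5.48, -3.16]]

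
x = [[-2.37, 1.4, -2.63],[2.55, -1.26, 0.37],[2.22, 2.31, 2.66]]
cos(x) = [[1.78, 2.59, 2.07], [0.83, 0.07, 1.74], [-3.82, -3.83, -1.62]]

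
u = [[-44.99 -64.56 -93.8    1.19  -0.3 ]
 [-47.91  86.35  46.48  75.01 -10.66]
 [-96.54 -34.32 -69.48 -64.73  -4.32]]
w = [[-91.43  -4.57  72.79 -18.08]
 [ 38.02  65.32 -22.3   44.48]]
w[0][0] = -91.43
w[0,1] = -4.57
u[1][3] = 75.01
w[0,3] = -18.08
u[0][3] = 1.19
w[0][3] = -18.08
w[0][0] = -91.43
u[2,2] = -69.48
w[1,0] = 38.02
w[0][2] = 72.79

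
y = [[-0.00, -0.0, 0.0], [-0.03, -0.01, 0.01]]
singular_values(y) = [0.03, 0.0]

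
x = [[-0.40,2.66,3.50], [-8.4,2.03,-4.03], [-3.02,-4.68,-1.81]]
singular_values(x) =[10.04, 6.09, 2.62]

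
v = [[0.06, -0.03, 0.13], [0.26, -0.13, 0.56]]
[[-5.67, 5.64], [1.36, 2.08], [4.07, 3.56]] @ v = [[1.13, -0.56, 2.42], [0.62, -0.31, 1.34], [1.17, -0.58, 2.52]]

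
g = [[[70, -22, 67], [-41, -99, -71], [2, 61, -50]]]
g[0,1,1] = -99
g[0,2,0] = 2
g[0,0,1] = -22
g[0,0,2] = 67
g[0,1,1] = -99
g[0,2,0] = 2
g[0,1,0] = -41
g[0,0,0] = 70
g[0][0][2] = 67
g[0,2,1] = 61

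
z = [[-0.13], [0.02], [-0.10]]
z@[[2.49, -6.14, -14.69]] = [[-0.32, 0.8, 1.91], [0.05, -0.12, -0.29], [-0.25, 0.61, 1.47]]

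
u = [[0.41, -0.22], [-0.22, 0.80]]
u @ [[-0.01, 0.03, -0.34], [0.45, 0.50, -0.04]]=[[-0.1,  -0.10,  -0.13],[0.36,  0.39,  0.04]]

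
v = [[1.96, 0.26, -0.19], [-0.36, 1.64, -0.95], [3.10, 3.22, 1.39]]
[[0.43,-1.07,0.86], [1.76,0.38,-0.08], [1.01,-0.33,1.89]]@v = [[3.89, 1.13, 2.13], [3.06, 0.82, -0.81], [7.96, 5.81, 2.75]]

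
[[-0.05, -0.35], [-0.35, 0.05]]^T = [[-0.05, -0.35], [-0.35, 0.05]]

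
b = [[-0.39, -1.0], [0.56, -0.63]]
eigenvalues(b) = [(-0.51+0.74j), (-0.51-0.74j)]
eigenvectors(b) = [[(0.8+0j), 0.80-0.00j], [0.10-0.59j, 0.10+0.59j]]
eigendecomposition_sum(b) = [[-0.19+0.41j, -0.50-0.35j],[0.28+0.19j, (-0.31+0.33j)]] + [[(-0.19-0.41j), -0.50+0.35j], [(0.28-0.19j), -0.32-0.33j]]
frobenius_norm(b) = 1.36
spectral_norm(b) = 1.18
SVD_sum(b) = [[-0.04,-1.01], [-0.02,-0.61]] + [[-0.35,  0.01], [0.58,  -0.02]]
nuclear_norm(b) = 1.86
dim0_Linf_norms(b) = [0.56, 1.0]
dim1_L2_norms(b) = [1.07, 0.84]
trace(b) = -1.02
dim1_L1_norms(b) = [1.39, 1.19]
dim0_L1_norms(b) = [0.95, 1.63]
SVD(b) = [[0.86,0.51], [0.51,-0.86]] @ diag([1.1825327557433771, 0.6813341922977108]) @ [[-0.04,-1.00], [-1.00,0.04]]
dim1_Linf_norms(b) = [1.0, 0.63]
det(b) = 0.81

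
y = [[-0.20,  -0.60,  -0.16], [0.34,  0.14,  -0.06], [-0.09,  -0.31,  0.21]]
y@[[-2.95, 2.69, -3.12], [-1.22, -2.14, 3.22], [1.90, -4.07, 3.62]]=[[1.02, 1.40, -1.89], [-1.29, 0.86, -0.83], [1.04, -0.43, 0.04]]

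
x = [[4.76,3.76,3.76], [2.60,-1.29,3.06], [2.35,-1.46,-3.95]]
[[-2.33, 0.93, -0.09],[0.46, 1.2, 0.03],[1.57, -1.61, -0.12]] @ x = [[-8.88,-9.83,-5.56], [5.38,0.14,5.28], [3.01,8.16,1.45]]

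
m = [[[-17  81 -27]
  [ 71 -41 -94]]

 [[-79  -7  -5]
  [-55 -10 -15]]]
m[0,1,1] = -41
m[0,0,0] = -17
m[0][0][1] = 81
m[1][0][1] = -7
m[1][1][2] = -15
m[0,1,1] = -41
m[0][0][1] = 81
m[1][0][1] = -7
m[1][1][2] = -15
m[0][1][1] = -41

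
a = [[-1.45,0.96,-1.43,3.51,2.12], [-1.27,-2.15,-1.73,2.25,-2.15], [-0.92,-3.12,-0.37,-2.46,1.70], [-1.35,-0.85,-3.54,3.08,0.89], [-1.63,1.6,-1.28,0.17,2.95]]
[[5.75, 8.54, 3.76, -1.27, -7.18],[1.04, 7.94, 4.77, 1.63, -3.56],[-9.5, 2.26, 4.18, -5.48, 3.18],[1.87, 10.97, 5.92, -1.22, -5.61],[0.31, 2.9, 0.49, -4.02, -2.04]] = a @ [[0.05, -1.16, -0.36, 0.72, 0.65], [1.31, -1.25, -1.53, 0.43, -0.04], [0.60, -0.80, -0.27, 0.19, -0.17], [1.80, 1.62, 0.85, 0.59, -1.66], [-0.42, 0.58, 0.63, -1.15, -0.29]]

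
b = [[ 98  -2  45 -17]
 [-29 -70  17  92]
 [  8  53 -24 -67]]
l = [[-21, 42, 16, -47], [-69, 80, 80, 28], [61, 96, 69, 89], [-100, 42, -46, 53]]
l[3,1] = 42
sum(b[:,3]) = 8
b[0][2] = 45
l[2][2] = 69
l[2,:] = [61, 96, 69, 89]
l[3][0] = -100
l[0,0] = -21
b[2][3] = -67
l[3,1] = 42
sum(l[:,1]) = 260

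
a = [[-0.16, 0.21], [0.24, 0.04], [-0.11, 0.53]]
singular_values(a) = [0.59, 0.26]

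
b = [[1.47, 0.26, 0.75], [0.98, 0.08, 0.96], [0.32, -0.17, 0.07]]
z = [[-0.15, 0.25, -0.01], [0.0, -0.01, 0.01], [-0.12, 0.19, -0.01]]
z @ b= [[0.02, -0.02, 0.13],[-0.01, -0.0, -0.01],[0.01, -0.01, 0.09]]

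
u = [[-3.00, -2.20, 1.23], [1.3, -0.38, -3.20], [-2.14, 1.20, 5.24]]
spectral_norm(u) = 7.06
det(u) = -4.71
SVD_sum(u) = [[-1.14,0.14,2.09], [1.64,-0.20,-3.02], [-2.71,0.33,4.99]] + [[-1.86, -2.35, -0.85],[-0.23, -0.29, -0.11],[0.64, 0.8, 0.29]] + [[-0.01, 0.01, -0.00], [-0.11, 0.11, -0.07], [-0.06, 0.07, -0.04]]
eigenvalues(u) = [-2.26, 3.53, 0.59]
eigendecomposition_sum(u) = [[-2.46,-2.46,-0.65], [0.40,0.40,0.10], [-0.76,-0.77,-0.20]] + [[-0.59, 1.08, 2.46], [0.96, -1.77, -4.0], [-1.41, 2.60, 5.89]] + [[0.05, -0.82, -0.58], [-0.06, 0.99, 0.69], [0.04, -0.63, -0.45]]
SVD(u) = [[-0.34,-0.94,0.06], [0.49,-0.12,0.86], [-0.8,0.32,0.50]] @ diag([7.063623903760429, 3.3119835744613684, 0.2012017612307486]) @ [[0.48, -0.06, -0.88], [0.60, 0.75, 0.27], [-0.65, 0.65, -0.39]]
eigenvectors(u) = [[0.94, 0.33, -0.57],[-0.15, -0.53, 0.69],[0.29, 0.78, -0.44]]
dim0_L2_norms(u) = [3.91, 2.53, 6.26]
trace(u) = 1.86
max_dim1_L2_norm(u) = 5.79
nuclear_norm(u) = 10.58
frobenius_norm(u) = 7.80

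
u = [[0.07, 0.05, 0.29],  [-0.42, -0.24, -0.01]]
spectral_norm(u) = 0.50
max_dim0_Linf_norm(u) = 0.42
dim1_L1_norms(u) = [0.41, 0.67]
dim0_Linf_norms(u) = [0.42, 0.24, 0.29]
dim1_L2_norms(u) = [0.3, 0.48]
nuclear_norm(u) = 0.78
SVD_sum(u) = [[0.12, 0.07, 0.02], [-0.41, -0.24, -0.09]] + [[-0.05,-0.02,0.27], [-0.01,-0.00,0.08]]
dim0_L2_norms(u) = [0.43, 0.25, 0.29]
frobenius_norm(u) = 0.57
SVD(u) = [[-0.27, 0.96], [0.96, 0.27]] @ diag([0.4967308398594731, 0.2808175078810127]) @ [[-0.85, -0.49, -0.18], [-0.17, -0.06, 0.98]]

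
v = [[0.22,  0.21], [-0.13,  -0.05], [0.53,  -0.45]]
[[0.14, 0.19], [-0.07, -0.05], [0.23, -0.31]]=v @[[0.53, 0.11], [0.11, 0.81]]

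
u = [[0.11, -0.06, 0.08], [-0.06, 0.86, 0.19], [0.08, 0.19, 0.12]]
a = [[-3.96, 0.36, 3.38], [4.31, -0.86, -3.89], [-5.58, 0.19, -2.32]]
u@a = [[-1.14, 0.11, 0.42], [2.88, -0.73, -3.99], [-0.17, -0.11, -0.75]]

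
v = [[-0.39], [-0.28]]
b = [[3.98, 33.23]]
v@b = [[-1.55, -12.96], [-1.11, -9.3]]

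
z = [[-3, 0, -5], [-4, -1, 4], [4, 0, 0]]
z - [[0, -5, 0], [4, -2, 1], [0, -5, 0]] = [[-3, 5, -5], [-8, 1, 3], [4, 5, 0]]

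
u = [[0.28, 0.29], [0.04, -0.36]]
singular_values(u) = [0.49, 0.23]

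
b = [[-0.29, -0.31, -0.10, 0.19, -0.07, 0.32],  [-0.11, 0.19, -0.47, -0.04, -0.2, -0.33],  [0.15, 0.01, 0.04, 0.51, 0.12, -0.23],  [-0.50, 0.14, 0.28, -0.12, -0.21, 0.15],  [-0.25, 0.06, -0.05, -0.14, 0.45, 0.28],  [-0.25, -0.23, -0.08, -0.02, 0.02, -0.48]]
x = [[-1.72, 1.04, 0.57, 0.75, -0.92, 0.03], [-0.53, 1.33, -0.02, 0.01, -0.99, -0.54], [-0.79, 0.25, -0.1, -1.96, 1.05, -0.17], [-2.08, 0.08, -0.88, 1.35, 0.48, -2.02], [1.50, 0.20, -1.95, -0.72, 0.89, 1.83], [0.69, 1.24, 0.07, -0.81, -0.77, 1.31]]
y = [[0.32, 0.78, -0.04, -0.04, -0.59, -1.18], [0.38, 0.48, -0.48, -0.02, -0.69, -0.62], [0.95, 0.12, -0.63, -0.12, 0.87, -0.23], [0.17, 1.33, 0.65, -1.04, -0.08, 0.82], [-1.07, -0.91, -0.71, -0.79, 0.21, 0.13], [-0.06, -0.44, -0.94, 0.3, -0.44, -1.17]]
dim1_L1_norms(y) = [2.95, 2.67, 2.92, 4.09, 3.82, 3.35]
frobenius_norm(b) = 1.50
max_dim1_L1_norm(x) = 7.09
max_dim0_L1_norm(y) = 4.15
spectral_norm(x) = 4.69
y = x @ b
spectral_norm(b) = 0.89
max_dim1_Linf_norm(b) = 0.51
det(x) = -4.55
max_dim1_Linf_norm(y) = 1.33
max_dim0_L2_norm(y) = 1.97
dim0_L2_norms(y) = [1.53, 1.91, 1.56, 1.35, 1.35, 1.97]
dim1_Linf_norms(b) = [0.32, 0.47, 0.51, 0.5, 0.45, 0.48]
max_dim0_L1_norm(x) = 7.31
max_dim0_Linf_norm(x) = 2.08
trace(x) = 3.06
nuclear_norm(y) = 8.15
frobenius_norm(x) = 6.46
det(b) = -0.03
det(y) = 0.15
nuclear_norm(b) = 3.53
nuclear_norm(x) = 13.19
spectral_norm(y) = 2.54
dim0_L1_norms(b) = [1.55, 0.94, 1.02, 1.02, 1.07, 1.79]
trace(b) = -0.21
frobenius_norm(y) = 3.99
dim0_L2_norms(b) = [0.7, 0.46, 0.57, 0.58, 0.55, 0.77]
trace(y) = -1.83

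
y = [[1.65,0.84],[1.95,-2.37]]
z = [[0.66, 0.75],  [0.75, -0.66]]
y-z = [[0.99, 0.09], [1.20, -1.71]]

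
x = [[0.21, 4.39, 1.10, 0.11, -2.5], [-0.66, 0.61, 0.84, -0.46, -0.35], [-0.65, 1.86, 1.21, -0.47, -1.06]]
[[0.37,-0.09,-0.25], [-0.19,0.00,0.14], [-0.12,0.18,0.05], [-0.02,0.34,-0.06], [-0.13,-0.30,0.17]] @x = [[0.30, 1.10, 0.03, 0.2, -0.63], [-0.13, -0.57, -0.04, -0.09, 0.33], [-0.18, -0.32, 0.08, -0.12, 0.18], [-0.19, 0.01, 0.19, -0.13, -0.01], [0.06, -0.44, -0.19, 0.04, 0.25]]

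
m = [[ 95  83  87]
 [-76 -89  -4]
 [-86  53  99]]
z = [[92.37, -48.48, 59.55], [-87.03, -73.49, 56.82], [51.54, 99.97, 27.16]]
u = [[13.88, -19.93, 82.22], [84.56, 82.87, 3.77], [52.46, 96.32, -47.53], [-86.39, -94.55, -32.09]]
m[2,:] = [-86, 53, 99]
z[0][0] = 92.37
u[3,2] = -32.09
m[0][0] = 95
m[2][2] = 99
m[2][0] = -86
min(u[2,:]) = -47.53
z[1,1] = -73.49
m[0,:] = [95, 83, 87]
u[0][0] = 13.88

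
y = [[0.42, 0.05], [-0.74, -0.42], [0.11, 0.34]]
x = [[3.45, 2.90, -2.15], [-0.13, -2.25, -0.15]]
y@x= [[1.44, 1.11, -0.91], [-2.5, -1.2, 1.65], [0.34, -0.45, -0.29]]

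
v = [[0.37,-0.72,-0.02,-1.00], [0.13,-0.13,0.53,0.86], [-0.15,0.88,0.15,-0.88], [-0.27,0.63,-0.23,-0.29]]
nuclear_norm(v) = 3.58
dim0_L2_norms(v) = [0.5, 1.31, 0.6, 1.61]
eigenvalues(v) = [-1.39, -0.0, 0.83, 0.66]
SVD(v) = [[0.39, -0.82, 0.24, 0.34], [-0.56, 0.12, 0.70, 0.43], [0.66, 0.39, 0.60, -0.23], [0.32, 0.4, -0.30, 0.8]] @ diag([1.6727839509578193, 1.3396759705375654, 0.5636151425054275, 0.0003442684514995078]) @ [[-0.07, 0.34, -0.17, -0.92],  [-0.34, 0.88, 0.03, 0.34],  [0.3, 0.14, 0.93, -0.14],  [-0.89, -0.31, 0.32, -0.11]]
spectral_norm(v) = 1.67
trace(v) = 0.10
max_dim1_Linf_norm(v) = 1.0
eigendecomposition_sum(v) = [[-0.01, 0.03, -0.02, -0.05], [0.17, -0.47, 0.28, 0.76], [-0.18, 0.49, -0.29, -0.79], [-0.14, 0.38, -0.23, -0.61]] + [[-0.00,-0.00,0.0,-0.00], [-0.0,-0.00,0.0,-0.0], [0.00,0.00,-0.0,0.0], [-0.0,-0.00,0.0,-0.00]] + [[0.3, -1.71, -1.11, -0.71], [-0.05, 0.29, 0.19, 0.12], [-0.00, 0.01, 0.0, 0.00], [-0.1, 0.57, 0.37, 0.24]] + [[0.08,0.96,1.10,-0.24],  [0.0,0.06,0.07,-0.01],  [0.03,0.38,0.44,-0.10],  [-0.03,-0.33,-0.38,0.08]]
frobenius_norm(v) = 2.22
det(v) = 0.00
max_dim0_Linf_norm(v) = 1.0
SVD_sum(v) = [[-0.04, 0.22, -0.11, -0.60], [0.06, -0.32, 0.16, 0.86], [-0.07, 0.37, -0.18, -1.01], [-0.04, 0.18, -0.09, -0.5]] + [[0.37, -0.96, -0.04, -0.38], [-0.05, 0.14, 0.01, 0.05], [-0.18, 0.46, 0.02, 0.18], [-0.18, 0.47, 0.02, 0.18]] + [[0.04, 0.02, 0.13, -0.02],[0.12, 0.05, 0.37, -0.06],[0.10, 0.05, 0.32, -0.05],[-0.05, -0.02, -0.16, 0.02]] + [[-0.0, -0.0, 0.00, -0.0],[-0.0, -0.0, 0.00, -0.00],[0.0, 0.00, -0.00, 0.0],[-0.0, -0.00, 0.0, -0.00]]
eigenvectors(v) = [[-0.04, 0.89, 0.94, 0.89], [0.6, 0.31, -0.16, 0.05], [-0.63, -0.32, -0.00, 0.35], [-0.49, 0.11, -0.31, -0.30]]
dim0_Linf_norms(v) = [0.37, 0.88, 0.53, 1.0]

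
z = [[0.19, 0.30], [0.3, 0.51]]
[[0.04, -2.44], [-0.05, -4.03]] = z @[[5.21,-5.26], [-3.17,-4.81]]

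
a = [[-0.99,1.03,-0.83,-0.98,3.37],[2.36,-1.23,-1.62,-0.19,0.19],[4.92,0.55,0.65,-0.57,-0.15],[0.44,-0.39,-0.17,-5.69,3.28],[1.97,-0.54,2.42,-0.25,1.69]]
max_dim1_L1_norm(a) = 9.97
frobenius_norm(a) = 10.32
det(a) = 533.10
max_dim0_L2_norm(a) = 5.9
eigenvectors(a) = [[0.38+0.00j, (0.18-0.26j), 0.18+0.26j, -0.40+0.00j, (-0.22+0j)], [(0.04+0j), (-0.07-0.56j), -0.07+0.56j, 0.82+0.00j, (0.11+0j)], [(0.47+0j), (-0.64+0j), (-0.64-0j), (0.39+0j), 0.08+0.00j], [(0.26+0j), 0.20+0.11j, 0.20-0.11j, -0.15+0.00j, (-0.97+0j)], [0.75+0.00j, 0.16+0.31j, (0.16-0.31j), (0.05+0j), 0.01+0.00j]]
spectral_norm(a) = 7.31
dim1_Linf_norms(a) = [3.37, 2.36, 4.92, 5.69, 2.42]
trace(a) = -5.57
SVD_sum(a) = [[0.64,-0.05,0.03,-1.87,1.50], [0.22,-0.02,0.01,-0.65,0.52], [0.41,-0.03,0.02,-1.21,0.97], [1.65,-0.13,0.09,-4.82,3.85], [0.45,-0.04,0.02,-1.33,1.06]] + [[-1.95,0.15,-0.38,-0.30,0.46], [1.83,-0.14,0.36,0.29,-0.44], [4.40,-0.34,0.86,0.69,-1.05], [-1.1,0.08,-0.22,-0.17,0.26], [1.82,-0.14,0.36,0.28,-0.43]] + [[-0.06, 0.11, 0.51, 0.17, 0.23], [0.2, -0.35, -1.58, -0.51, -0.70], [0.01, -0.01, -0.07, -0.02, -0.03], [0.06, -0.12, -0.52, -0.17, -0.23], [-0.25, 0.44, 1.99, 0.65, 0.88]] + [[0.36, 0.54, -0.99, 1.10, 1.26], [0.16, 0.24, -0.43, 0.48, 0.55], [0.06, 0.08, -0.15, 0.17, 0.19], [-0.17, -0.26, 0.47, -0.52, -0.60], [-0.01, -0.01, 0.03, -0.03, -0.03]] + [[0.01, 0.28, -0.01, -0.06, -0.07], [-0.05, -0.95, 0.02, 0.21, 0.26], [0.05, 0.85, -0.02, -0.19, -0.23], [0.00, 0.03, -0.00, -0.01, -0.01], [-0.04, -0.79, 0.02, 0.18, 0.21]]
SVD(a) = [[0.34, 0.35, 0.19, 0.83, -0.18], [0.12, -0.33, -0.6, 0.36, 0.62], [0.22, -0.79, -0.02, 0.13, -0.56], [0.87, 0.2, -0.19, -0.40, -0.02], [0.24, -0.33, 0.75, -0.02, 0.52]] @ diag([7.309952604702852, 5.906127811791552, 3.0948141649016083, 2.454182819210659, 1.6257488005211356]) @ [[0.26, -0.02, 0.01, -0.75, 0.60],[-0.94, 0.07, -0.19, -0.15, 0.22],[-0.11, 0.19, 0.86, 0.28, 0.38],[0.18, 0.26, -0.48, 0.54, 0.61],[-0.05, -0.94, 0.02, 0.21, 0.25]]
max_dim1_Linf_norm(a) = 5.69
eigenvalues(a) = [(4.09+0j), (-0.5+2.7j), (-0.5-2.7j), (-3.11+0j), (-5.56+0j)]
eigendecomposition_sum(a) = [[(1.06+0j), (0.15+0j), 0.55-0.00j, (-0.17+0j), 1.23+0.00j], [(0.12+0j), 0.02+0.00j, (0.06-0j), -0.02+0.00j, 0.14+0.00j], [(1.33+0j), (0.19+0j), 0.68-0.00j, -0.22+0.00j, (1.54+0j)], [(0.73+0j), (0.1+0j), 0.37-0.00j, -0.12+0.00j, 0.84+0.00j], [2.11+0.00j, (0.3+0j), (1.09-0j), -0.34+0.00j, 2.44+0.00j]] + [[-0.48+0.41j, (-0.03+0.38j), (-0.47-0.42j), 0.07-0.09j, (0.51+0.07j)], [(-0.15+1.09j), 0.40+0.54j, (-1.1-0.01j), (-0-0.2j), 0.75-0.51j], [1.21+0.31j, (0.66-0.38j), (-0.16+1.24j), (-0.22-0.02j), -0.47-0.91j], [(-0.33-0.31j), (-0.27+0j), 0.27-0.36j, (0.07+0.05j), -0.01+0.37j], [-0.15-0.67j, -0.35-0.23j, (0.65-0.24j), (0.05+0.11j), (-0.33+0.46j)]] + [[-0.48-0.41j, -0.03-0.38j, -0.47+0.42j, (0.07+0.09j), (0.51-0.07j)], [-0.15-1.09j, 0.40-0.54j, -1.10+0.01j, (-0+0.2j), (0.75+0.51j)], [1.21-0.31j, (0.66+0.38j), -0.16-1.24j, -0.22+0.02j, -0.47+0.91j], [(-0.33+0.31j), -0.27-0.00j, 0.27+0.36j, (0.07-0.05j), (-0.01-0.37j)], [-0.15+0.67j, (-0.35+0.23j), (0.65+0.24j), (0.05-0.11j), -0.33-0.46j]] + [[(-1.29+0j),  1.02+0.00j,  (-0.2+0j),  0.40-0.00j,  0.59+0.00j], [(2.63-0j),  -2.08-0.00j,  0.42-0.00j,  -0.82+0.00j,  (-1.19-0j)], [1.24-0.00j,  -0.98-0.00j,  0.20-0.00j,  -0.39+0.00j,  (-0.56-0j)], [-0.48+0.00j,  0.38+0.00j,  (-0.08+0j),  0.15-0.00j,  (0.22+0j)], [(0.18-0j),  -0.14-0.00j,  0.03-0.00j,  -0.05+0.00j,  -0.08-0.00j]] + [[0.20+0.00j, (-0.07+0j), -0.23-0.00j, (-1.36-0j), 0.52-0.00j], [(-0.1-0j), (0.04-0j), 0.11+0.00j, 0.66+0.00j, (-0.25+0j)], [(-0.07-0j), (0.03-0j), 0.08+0.00j, (0.48+0j), -0.18+0.00j], [(0.84+0j), -0.32+0.00j, (-1.01-0j), -5.85-0.00j, 2.24-0.00j], [(-0.01-0j), -0j, (0.01+0j), 0.06+0.00j, (-0.02+0j)]]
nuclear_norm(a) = 20.39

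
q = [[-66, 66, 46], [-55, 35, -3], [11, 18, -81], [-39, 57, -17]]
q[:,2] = [46, -3, -81, -17]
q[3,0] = -39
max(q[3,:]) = 57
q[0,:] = [-66, 66, 46]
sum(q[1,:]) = -23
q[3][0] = -39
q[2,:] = [11, 18, -81]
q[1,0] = -55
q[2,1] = 18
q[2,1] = 18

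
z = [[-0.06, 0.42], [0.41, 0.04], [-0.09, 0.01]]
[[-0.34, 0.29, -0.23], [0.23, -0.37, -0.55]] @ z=[[0.16, -0.13],  [-0.12, 0.08]]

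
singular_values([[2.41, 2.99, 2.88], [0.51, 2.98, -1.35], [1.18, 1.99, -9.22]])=[9.9, 4.99, 1.17]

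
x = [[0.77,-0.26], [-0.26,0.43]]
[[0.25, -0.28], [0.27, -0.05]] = x @ [[0.68, -0.51], [1.04, -0.43]]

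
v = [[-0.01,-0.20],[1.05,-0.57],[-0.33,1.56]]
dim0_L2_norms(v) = [1.1, 1.67]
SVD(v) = [[0.09, 0.13], [0.54, -0.84], [-0.84, -0.53]] @ diag([1.8358961117287405, 0.7996783521762321]) @ [[0.46, -0.89], [-0.89, -0.46]]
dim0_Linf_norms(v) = [1.05, 1.56]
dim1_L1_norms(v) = [0.21, 1.62, 1.89]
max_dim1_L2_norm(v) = 1.59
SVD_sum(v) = [[0.08,-0.15],[0.45,-0.88],[-0.70,1.37]] + [[-0.09,-0.05], [0.6,0.31], [0.37,0.19]]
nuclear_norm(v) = 2.64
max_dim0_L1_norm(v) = 2.33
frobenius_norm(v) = 2.00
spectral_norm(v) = 1.84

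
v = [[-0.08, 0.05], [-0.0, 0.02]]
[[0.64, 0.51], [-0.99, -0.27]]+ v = [[0.56, 0.56], [-0.99, -0.25]]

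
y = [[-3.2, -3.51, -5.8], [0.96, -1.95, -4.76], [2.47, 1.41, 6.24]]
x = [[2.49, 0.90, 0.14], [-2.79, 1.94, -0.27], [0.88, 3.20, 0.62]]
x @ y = [[-6.76, -10.30, -17.85], [10.12, 5.63, 5.26], [1.79, -8.45, -16.47]]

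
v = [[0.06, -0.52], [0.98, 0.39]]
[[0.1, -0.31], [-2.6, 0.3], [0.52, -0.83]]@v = [[-0.3,-0.17], [0.14,1.47], [-0.78,-0.59]]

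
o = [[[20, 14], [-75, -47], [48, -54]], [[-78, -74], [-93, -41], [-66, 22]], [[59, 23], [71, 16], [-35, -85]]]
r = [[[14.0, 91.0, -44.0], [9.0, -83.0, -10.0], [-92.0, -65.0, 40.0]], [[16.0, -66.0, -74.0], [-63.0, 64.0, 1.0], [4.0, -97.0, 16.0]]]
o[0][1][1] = -47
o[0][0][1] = 14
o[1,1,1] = -41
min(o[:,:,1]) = -85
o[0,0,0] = 20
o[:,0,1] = [14, -74, 23]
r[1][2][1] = -97.0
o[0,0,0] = 20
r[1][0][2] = -74.0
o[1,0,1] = -74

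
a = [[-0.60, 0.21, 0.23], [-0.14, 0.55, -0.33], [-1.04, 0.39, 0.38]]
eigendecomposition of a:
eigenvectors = [[-0.46+0.00j,(0.36-0.01j),0.36+0.01j], [-0.53+0.00j,0.61+0.24j,(0.61-0.24j)], [-0.71+0.00j,0.66+0.00j,(0.66-0j)]]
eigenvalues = [(-0.01+0j), (0.17+0.15j), (0.17-0.15j)]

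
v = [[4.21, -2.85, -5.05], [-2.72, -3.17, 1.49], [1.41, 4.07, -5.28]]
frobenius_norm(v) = 10.84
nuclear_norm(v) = 16.87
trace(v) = -4.24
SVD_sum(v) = [[2.93, 1.36, -4.62], [-1.77, -0.82, 2.79], [3.14, 1.46, -4.95]] + [[1.17, -4.23, -0.50], [0.57, -2.05, -0.24], [-0.78, 2.79, 0.33]] + [[0.11, 0.02, 0.07],  [-1.52, -0.30, -1.05],  [-0.96, -0.19, -0.66]]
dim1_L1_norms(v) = [12.11, 7.38, 10.76]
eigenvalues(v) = [(5.11+0j), (-4.67+0.59j), (-4.67-0.59j)]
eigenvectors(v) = [[(-0.95+0j),(-0.48-0.06j),(-0.48+0.06j)], [0.31+0.00j,0.04-0.10j,(0.04+0.1j)], [-0.01+0.00j,(-0.87+0j),-0.87-0.00j]]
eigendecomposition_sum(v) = [[4.25+0.00j,-2.67+0.00j,(-2.45+0j)],[(-1.39+0j),0.87+0.00j,0.80+0.00j],[0.03+0.00j,(-0.02+0j),-0.02+0.00j]] + [[-0.02+3.01j, -0.09+9.17j, (-1.3-1.29j)], [(-0.66-0.14j), (-2.02-0.44j), (0.34-0.23j)], [(0.69+5.38j), 2.04+16.39j, (-2.63-1.99j)]] + [[(-0.02-3.01j), (-0.09-9.17j), (-1.3+1.29j)],[-0.66+0.14j, -2.02+0.44j, 0.34+0.23j],[(0.69-5.38j), 2.04-16.39j, (-2.63+1.99j)]]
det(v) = 113.21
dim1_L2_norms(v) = [7.17, 4.43, 6.81]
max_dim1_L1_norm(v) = 12.11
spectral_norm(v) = 8.94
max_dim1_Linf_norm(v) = 5.28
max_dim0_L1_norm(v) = 11.82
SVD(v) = [[0.63, 0.77, -0.06], [-0.38, 0.37, 0.85], [0.68, -0.51, 0.53]] @ diag([8.936676552762178, 5.715922256261111, 2.2162908093681253]) @ [[0.52, 0.24, -0.82],  [0.27, -0.96, -0.11],  [-0.81, -0.16, -0.56]]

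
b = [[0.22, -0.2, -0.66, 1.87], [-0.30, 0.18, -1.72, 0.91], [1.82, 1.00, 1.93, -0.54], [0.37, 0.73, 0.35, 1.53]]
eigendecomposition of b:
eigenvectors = [[0.08+0.39j, (0.08-0.39j), 0.30+0.09j, (0.3-0.09j)], [(0.65+0j), (0.65-0j), -0.49+0.24j, (-0.49-0.24j)], [-0.16-0.57j, -0.16+0.57j, (0.65+0j), 0.65-0.00j], [-0.22-0.15j, -0.22+0.15j, (0.39+0.17j), (0.39-0.17j)]]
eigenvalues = [(0.25+1.13j), (0.25-1.13j), (1.68+0.48j), (1.68-0.48j)]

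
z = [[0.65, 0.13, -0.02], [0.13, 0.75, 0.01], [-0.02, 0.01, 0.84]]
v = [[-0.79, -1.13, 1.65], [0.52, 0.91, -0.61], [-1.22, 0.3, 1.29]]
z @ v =[[-0.42, -0.62, 0.97], [0.28, 0.54, -0.23], [-1.0, 0.28, 1.04]]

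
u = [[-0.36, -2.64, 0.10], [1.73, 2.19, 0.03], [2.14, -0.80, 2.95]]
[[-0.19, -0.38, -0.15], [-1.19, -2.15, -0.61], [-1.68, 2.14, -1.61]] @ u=[[-0.91, -0.21, -0.47], [-4.6, -1.08, -1.98], [0.86, 10.41, -4.85]]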